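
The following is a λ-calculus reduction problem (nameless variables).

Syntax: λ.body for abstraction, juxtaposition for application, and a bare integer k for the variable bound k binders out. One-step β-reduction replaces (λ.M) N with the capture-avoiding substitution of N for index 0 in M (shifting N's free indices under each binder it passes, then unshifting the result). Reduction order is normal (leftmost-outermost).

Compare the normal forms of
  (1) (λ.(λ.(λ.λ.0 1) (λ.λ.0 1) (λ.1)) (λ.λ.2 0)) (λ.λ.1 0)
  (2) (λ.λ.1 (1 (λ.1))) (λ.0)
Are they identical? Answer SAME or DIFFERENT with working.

Term A:
  start: (λ.(λ.(λ.λ.0 1) (λ.λ.0 1) (λ.1)) (λ.λ.2 0)) (λ.λ.1 0)
  →1  (λ.(λ.λ.0 1) (λ.λ.0 1) (λ.1)) (λ.λ.(λ.λ.1 0) 0)
  →2  (λ.λ.0 1) (λ.λ.0 1) (λ.λ.λ.(λ.λ.1 0) 0)
  →3  (λ.0 (λ.λ.0 1)) (λ.λ.λ.(λ.λ.1 0) 0)
  →4  (λ.λ.λ.(λ.λ.1 0) 0) (λ.λ.0 1)
  →5  λ.λ.(λ.λ.1 0) 0
  →6  λ.λ.λ.1 0

Term B:
  start: (λ.λ.1 (1 (λ.1))) (λ.0)
  →1  λ.(λ.0) ((λ.0) (λ.1))
  →2  λ.(λ.0) (λ.1)
  →3  λ.λ.1

Answer: DIFFERENT — A ⇓ λ.λ.λ.1 0, B ⇓ λ.λ.1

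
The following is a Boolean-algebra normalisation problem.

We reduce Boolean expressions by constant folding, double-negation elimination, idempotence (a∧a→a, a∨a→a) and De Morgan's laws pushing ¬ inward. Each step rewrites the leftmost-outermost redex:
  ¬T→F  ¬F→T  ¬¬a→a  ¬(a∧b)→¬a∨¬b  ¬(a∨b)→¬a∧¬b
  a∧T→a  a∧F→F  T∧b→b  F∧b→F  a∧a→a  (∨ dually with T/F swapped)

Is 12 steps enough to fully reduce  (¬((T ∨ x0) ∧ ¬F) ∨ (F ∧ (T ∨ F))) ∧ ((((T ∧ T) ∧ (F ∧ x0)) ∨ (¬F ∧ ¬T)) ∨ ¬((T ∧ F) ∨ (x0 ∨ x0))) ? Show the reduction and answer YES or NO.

  start: (¬((T ∨ x0) ∧ ¬F) ∨ (F ∧ (T ∨ F))) ∧ ((((T ∧ T) ∧ (F ∧ x0)) ∨ (¬F ∧ ¬T)) ∨ ¬((T ∧ F) ∨ (x0 ∨ x0)))
  [1] ((¬(T ∨ x0) ∨ ¬¬F) ∨ (F ∧ (T ∨ F))) ∧ ((((T ∧ T) ∧ (F ∧ x0)) ∨ (¬F ∧ ¬T)) ∨ ¬((T ∧ F) ∨ (x0 ∨ x0)))
  [2] (((¬T ∧ ¬x0) ∨ ¬¬F) ∨ (F ∧ (T ∨ F))) ∧ ((((T ∧ T) ∧ (F ∧ x0)) ∨ (¬F ∧ ¬T)) ∨ ¬((T ∧ F) ∨ (x0 ∨ x0)))
  [3] (((F ∧ ¬x0) ∨ ¬¬F) ∨ (F ∧ (T ∨ F))) ∧ ((((T ∧ T) ∧ (F ∧ x0)) ∨ (¬F ∧ ¬T)) ∨ ¬((T ∧ F) ∨ (x0 ∨ x0)))
  [4] ((F ∨ ¬¬F) ∨ (F ∧ (T ∨ F))) ∧ ((((T ∧ T) ∧ (F ∧ x0)) ∨ (¬F ∧ ¬T)) ∨ ¬((T ∧ F) ∨ (x0 ∨ x0)))
  [5] (¬¬F ∨ (F ∧ (T ∨ F))) ∧ ((((T ∧ T) ∧ (F ∧ x0)) ∨ (¬F ∧ ¬T)) ∨ ¬((T ∧ F) ∨ (x0 ∨ x0)))
  [6] (F ∨ (F ∧ (T ∨ F))) ∧ ((((T ∧ T) ∧ (F ∧ x0)) ∨ (¬F ∧ ¬T)) ∨ ¬((T ∧ F) ∨ (x0 ∨ x0)))
  [7] (F ∧ (T ∨ F)) ∧ ((((T ∧ T) ∧ (F ∧ x0)) ∨ (¬F ∧ ¬T)) ∨ ¬((T ∧ F) ∨ (x0 ∨ x0)))
  [8] F ∧ ((((T ∧ T) ∧ (F ∧ x0)) ∨ (¬F ∧ ¬T)) ∨ ¬((T ∧ F) ∨ (x0 ∨ x0)))
  [9] F

Answer: YES — reaches normal form F in 9 ≤ 12 steps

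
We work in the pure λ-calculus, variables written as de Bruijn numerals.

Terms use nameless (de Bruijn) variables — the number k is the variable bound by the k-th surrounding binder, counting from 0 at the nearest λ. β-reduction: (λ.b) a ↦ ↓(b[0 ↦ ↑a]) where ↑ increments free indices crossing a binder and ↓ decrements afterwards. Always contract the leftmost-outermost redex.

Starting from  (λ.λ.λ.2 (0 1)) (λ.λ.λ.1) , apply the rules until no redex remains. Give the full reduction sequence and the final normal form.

Answer: normal form = λ.λ.λ.λ.1  (in 2 steps)

Working:
  start: (λ.λ.λ.2 (0 1)) (λ.λ.λ.1)
  step 1: λ.λ.(λ.λ.λ.1) (0 1)
  step 2: λ.λ.λ.λ.1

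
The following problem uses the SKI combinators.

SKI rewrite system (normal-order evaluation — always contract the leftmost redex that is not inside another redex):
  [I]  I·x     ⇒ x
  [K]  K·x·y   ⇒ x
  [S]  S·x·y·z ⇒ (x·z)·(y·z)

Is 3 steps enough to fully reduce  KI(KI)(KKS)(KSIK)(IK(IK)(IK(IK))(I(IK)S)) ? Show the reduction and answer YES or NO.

  start: KI(KI)(KKS)(KSIK)(IK(IK)(IK(IK))(I(IK)S))
  step 1: I(KKS)(KSIK)(IK(IK)(IK(IK))(I(IK)S))
  step 2: KKS(KSIK)(IK(IK)(IK(IK))(I(IK)S))
  step 3: K(KSIK)(IK(IK)(IK(IK))(I(IK)S))

Answer: NO — after 3 steps the term is K(KSIK)(IK(IK)(IK(IK))(I(IK)S)), not yet normal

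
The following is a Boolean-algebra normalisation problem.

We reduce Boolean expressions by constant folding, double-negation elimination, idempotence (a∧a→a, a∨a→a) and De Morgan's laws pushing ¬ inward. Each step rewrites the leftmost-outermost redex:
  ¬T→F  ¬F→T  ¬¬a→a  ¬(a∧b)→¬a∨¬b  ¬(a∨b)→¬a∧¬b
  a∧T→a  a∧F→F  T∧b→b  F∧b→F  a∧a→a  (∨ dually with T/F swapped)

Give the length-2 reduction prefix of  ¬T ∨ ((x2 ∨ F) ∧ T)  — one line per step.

  start: ¬T ∨ ((x2 ∨ F) ∧ T)
  step 1: F ∨ ((x2 ∨ F) ∧ T)
  step 2: (x2 ∨ F) ∧ T

Answer: after 2 steps: (x2 ∨ F) ∧ T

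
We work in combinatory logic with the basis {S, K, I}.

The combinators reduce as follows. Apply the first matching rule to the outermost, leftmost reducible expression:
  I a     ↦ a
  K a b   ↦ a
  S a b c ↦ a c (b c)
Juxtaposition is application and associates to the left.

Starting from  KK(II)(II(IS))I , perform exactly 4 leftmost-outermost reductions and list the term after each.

  start: KK(II)(II(IS))I
  step 1: K(II(IS))I
  step 2: II(IS)
  step 3: I(IS)
  step 4: IS

Answer: after 4 steps: IS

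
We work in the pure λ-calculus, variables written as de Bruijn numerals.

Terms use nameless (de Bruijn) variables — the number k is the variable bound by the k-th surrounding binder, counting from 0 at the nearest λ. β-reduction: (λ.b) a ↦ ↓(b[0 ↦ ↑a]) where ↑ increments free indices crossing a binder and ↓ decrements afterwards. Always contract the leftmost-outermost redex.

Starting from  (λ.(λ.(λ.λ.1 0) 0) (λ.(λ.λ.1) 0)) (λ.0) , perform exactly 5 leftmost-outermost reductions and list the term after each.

  start: (λ.(λ.(λ.λ.1 0) 0) (λ.(λ.λ.1) 0)) (λ.0)
  [1] (λ.(λ.λ.1 0) 0) (λ.(λ.λ.1) 0)
  [2] (λ.λ.1 0) (λ.(λ.λ.1) 0)
  [3] λ.(λ.(λ.λ.1) 0) 0
  [4] λ.(λ.λ.1) 0
  [5] λ.λ.1

Answer: after 5 steps: λ.λ.1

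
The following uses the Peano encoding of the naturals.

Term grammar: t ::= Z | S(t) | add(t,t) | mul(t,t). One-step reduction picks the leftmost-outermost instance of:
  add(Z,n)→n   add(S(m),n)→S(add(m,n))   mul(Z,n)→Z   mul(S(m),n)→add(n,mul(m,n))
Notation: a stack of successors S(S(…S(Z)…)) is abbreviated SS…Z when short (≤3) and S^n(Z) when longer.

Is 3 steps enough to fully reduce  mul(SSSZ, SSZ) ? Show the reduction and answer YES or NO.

  start: mul(SSSZ, SSZ)
  [1] add(SSZ, mul(SSZ, SSZ))
  [2] S(add(SZ, mul(SSZ, SSZ)))
  [3] S(S(add(Z, mul(SSZ, SSZ))))

Answer: NO — after 3 steps the term is S(S(add(Z, mul(SSZ, SSZ)))), not yet normal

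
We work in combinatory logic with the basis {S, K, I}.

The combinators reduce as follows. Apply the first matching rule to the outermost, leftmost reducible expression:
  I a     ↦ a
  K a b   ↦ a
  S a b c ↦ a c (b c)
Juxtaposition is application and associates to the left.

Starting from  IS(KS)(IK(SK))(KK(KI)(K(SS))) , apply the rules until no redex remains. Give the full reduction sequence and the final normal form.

  start: IS(KS)(IK(SK))(KK(KI)(K(SS)))
  →1  S(KS)(IK(SK))(KK(KI)(K(SS)))
  →2  KS(KK(KI)(K(SS)))(IK(SK)(KK(KI)(K(SS))))
  →3  S(IK(SK)(KK(KI)(K(SS))))
  →4  S(K(SK)(KK(KI)(K(SS))))
  →5  S(SK)

Answer: normal form = S(SK)  (in 5 steps)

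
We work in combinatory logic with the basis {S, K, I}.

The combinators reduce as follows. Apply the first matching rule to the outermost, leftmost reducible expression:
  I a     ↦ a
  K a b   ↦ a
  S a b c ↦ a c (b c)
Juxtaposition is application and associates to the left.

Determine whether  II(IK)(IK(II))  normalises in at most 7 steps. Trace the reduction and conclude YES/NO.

  start: II(IK)(IK(II))
  →1  I(IK)(IK(II))
  →2  IK(IK(II))
  →3  K(IK(II))
  →4  K(K(II))
  →5  K(KI)

Answer: YES — reaches normal form K(KI) in 5 ≤ 7 steps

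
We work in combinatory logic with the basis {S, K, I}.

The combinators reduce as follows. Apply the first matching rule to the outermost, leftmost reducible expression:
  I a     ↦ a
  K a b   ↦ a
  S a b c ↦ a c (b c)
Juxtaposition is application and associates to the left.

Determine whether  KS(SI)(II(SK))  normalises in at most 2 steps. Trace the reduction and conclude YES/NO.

Answer: NO — after 2 steps the term is S(I(SK)), not yet normal

Working:
  start: KS(SI)(II(SK))
  step 1: S(II(SK))
  step 2: S(I(SK))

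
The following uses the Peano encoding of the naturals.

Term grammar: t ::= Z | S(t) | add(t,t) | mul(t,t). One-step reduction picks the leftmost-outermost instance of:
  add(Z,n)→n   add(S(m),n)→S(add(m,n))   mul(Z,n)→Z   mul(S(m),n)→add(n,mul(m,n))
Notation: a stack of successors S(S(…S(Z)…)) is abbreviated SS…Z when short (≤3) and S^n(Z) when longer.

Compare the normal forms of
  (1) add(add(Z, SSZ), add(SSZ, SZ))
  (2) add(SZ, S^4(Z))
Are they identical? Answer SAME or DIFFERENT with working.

Term A:
  start: add(add(Z, SSZ), add(SSZ, SZ))
  step 1: add(SSZ, add(SSZ, SZ))
  step 2: S(add(SZ, add(SSZ, SZ)))
  step 3: S(S(add(Z, add(SSZ, SZ))))
  step 4: S(S(add(SSZ, SZ)))
  step 5: S(S(S(add(SZ, SZ))))
  step 6: S(S(S(S(add(Z, SZ)))))
  step 7: S^5(Z)

Term B:
  start: add(SZ, S^4(Z))
  step 1: S(add(Z, S^4(Z)))
  step 2: S^5(Z)

Answer: SAME — A ⇓ S^5(Z), B ⇓ S^5(Z)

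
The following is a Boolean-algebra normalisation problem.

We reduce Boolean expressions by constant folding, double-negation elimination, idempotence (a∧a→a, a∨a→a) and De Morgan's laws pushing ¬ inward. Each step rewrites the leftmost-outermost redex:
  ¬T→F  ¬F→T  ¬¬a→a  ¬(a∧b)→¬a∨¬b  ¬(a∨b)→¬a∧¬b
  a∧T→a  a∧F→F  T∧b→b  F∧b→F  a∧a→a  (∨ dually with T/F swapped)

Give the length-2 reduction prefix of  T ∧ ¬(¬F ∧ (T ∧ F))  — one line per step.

  start: T ∧ ¬(¬F ∧ (T ∧ F))
  step 1: ¬(¬F ∧ (T ∧ F))
  step 2: ¬¬F ∨ ¬(T ∧ F)

Answer: after 2 steps: ¬¬F ∨ ¬(T ∧ F)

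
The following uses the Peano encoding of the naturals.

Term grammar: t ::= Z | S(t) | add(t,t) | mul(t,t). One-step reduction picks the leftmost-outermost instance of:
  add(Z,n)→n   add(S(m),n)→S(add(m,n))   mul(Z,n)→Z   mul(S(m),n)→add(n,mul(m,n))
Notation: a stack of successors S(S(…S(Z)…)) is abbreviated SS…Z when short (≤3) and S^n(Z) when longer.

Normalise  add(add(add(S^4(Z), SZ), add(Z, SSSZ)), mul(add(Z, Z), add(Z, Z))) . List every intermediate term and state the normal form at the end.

  start: add(add(add(S^4(Z), SZ), add(Z, SSSZ)), mul(add(Z, Z), add(Z, Z)))
  →1  add(add(S(add(SSSZ, SZ)), add(Z, SSSZ)), mul(add(Z, Z), add(Z, Z)))
  →2  add(S(add(add(SSSZ, SZ), add(Z, SSSZ))), mul(add(Z, Z), add(Z, Z)))
  →3  S(add(add(add(SSSZ, SZ), add(Z, SSSZ)), mul(add(Z, Z), add(Z, Z))))
  →4  S(add(add(S(add(SSZ, SZ)), add(Z, SSSZ)), mul(add(Z, Z), add(Z, Z))))
  →5  S(add(S(add(add(SSZ, SZ), add(Z, SSSZ))), mul(add(Z, Z), add(Z, Z))))
  →6  S(S(add(add(add(SSZ, SZ), add(Z, SSSZ)), mul(add(Z, Z), add(Z, Z)))))
  →7  S(S(add(add(S(add(SZ, SZ)), add(Z, SSSZ)), mul(add(Z, Z), add(Z, Z)))))
  →8  S(S(add(S(add(add(SZ, SZ), add(Z, SSSZ))), mul(add(Z, Z), add(Z, Z)))))
  →9  S(S(S(add(add(add(SZ, SZ), add(Z, SSSZ)), mul(add(Z, Z), add(Z, Z))))))
  →10  S(S(S(add(add(S(add(Z, SZ)), add(Z, SSSZ)), mul(add(Z, Z), add(Z, Z))))))
  →11  S(S(S(add(S(add(add(Z, SZ), add(Z, SSSZ))), mul(add(Z, Z), add(Z, Z))))))
  →12  S(S(S(S(add(add(add(Z, SZ), add(Z, SSSZ)), mul(add(Z, Z), add(Z, Z)))))))
  →13  S(S(S(S(add(add(SZ, add(Z, SSSZ)), mul(add(Z, Z), add(Z, Z)))))))
  →14  S(S(S(S(add(S(add(Z, add(Z, SSSZ))), mul(add(Z, Z), add(Z, Z)))))))
  →15  S(S(S(S(S(add(add(Z, add(Z, SSSZ)), mul(add(Z, Z), add(Z, Z))))))))
  →16  S(S(S(S(S(add(add(Z, SSSZ), mul(add(Z, Z), add(Z, Z))))))))
  →17  S(S(S(S(S(add(SSSZ, mul(add(Z, Z), add(Z, Z))))))))
  →18  S(S(S(S(S(S(add(SSZ, mul(add(Z, Z), add(Z, Z)))))))))
  →19  S(S(S(S(S(S(S(add(SZ, mul(add(Z, Z), add(Z, Z))))))))))
  →20  S(S(S(S(S(S(S(S(add(Z, mul(add(Z, Z), add(Z, Z)))))))))))
  →21  S(S(S(S(S(S(S(S(mul(add(Z, Z), add(Z, Z))))))))))
  →22  S(S(S(S(S(S(S(S(mul(Z, add(Z, Z))))))))))
  →23  S^8(Z)

Answer: normal form = S^8(Z)  (in 23 steps)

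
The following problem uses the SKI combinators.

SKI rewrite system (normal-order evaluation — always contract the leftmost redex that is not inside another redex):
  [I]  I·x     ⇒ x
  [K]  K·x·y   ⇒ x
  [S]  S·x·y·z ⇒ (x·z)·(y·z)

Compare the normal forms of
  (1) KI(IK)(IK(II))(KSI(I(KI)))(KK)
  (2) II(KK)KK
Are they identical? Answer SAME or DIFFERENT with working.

Term A:
  start: KI(IK)(IK(II))(KSI(I(KI)))(KK)
  →1  I(IK(II))(KSI(I(KI)))(KK)
  →2  IK(II)(KSI(I(KI)))(KK)
  →3  K(II)(KSI(I(KI)))(KK)
  →4  II(KK)
  →5  I(KK)
  →6  KK

Term B:
  start: II(KK)KK
  →1  I(KK)KK
  →2  KKKK
  →3  KK

Answer: SAME — A ⇓ KK, B ⇓ KK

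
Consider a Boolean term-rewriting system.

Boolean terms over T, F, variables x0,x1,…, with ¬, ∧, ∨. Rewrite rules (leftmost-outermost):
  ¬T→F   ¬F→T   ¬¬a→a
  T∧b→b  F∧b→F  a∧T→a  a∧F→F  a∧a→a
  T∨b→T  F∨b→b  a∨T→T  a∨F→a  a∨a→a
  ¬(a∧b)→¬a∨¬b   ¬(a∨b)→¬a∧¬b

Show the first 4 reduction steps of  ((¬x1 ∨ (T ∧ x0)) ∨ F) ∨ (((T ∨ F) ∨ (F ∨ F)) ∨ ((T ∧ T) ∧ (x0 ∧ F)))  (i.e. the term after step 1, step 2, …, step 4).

  start: ((¬x1 ∨ (T ∧ x0)) ∨ F) ∨ (((T ∨ F) ∨ (F ∨ F)) ∨ ((T ∧ T) ∧ (x0 ∧ F)))
  [1] (¬x1 ∨ (T ∧ x0)) ∨ (((T ∨ F) ∨ (F ∨ F)) ∨ ((T ∧ T) ∧ (x0 ∧ F)))
  [2] (¬x1 ∨ x0) ∨ (((T ∨ F) ∨ (F ∨ F)) ∨ ((T ∧ T) ∧ (x0 ∧ F)))
  [3] (¬x1 ∨ x0) ∨ ((T ∨ (F ∨ F)) ∨ ((T ∧ T) ∧ (x0 ∧ F)))
  [4] (¬x1 ∨ x0) ∨ (T ∨ ((T ∧ T) ∧ (x0 ∧ F)))

Answer: after 4 steps: (¬x1 ∨ x0) ∨ (T ∨ ((T ∧ T) ∧ (x0 ∧ F)))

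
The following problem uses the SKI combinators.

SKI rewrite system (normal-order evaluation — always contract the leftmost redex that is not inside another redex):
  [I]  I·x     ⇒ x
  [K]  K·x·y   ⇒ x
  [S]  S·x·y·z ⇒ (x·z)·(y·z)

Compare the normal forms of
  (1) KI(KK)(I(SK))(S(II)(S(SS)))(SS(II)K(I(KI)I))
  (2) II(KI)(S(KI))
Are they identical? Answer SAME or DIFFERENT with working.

Term A:
  start: KI(KK)(I(SK))(S(II)(S(SS)))(SS(II)K(I(KI)I))
  step 1: I(I(SK))(S(II)(S(SS)))(SS(II)K(I(KI)I))
  step 2: I(SK)(S(II)(S(SS)))(SS(II)K(I(KI)I))
  step 3: SK(S(II)(S(SS)))(SS(II)K(I(KI)I))
  step 4: K(SS(II)K(I(KI)I))(S(II)(S(SS))(SS(II)K(I(KI)I)))
  step 5: SS(II)K(I(KI)I)
  step 6: SK(IIK)(I(KI)I)
  step 7: K(I(KI)I)(IIK(I(KI)I))
  step 8: I(KI)I
  step 9: KII
  step 10: I

Term B:
  start: II(KI)(S(KI))
  step 1: I(KI)(S(KI))
  step 2: KI(S(KI))
  step 3: I

Answer: SAME — A ⇓ I, B ⇓ I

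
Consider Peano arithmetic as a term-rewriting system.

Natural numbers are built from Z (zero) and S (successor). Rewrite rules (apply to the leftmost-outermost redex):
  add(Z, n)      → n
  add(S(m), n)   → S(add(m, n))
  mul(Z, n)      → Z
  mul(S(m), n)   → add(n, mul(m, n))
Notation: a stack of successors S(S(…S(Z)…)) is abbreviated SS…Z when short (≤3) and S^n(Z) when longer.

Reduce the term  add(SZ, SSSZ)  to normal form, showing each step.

Answer: normal form = S^4(Z)  (in 2 steps)

Derivation:
  start: add(SZ, SSSZ)
  step 1: S(add(Z, SSSZ))
  step 2: S^4(Z)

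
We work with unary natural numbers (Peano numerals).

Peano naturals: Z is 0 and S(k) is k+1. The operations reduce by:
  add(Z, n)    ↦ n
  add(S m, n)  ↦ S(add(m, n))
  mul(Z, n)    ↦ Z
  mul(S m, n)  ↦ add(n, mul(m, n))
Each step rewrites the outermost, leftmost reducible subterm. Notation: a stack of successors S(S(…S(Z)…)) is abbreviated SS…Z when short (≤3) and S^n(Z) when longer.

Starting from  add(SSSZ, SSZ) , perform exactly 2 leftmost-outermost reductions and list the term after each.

  start: add(SSSZ, SSZ)
  [1] S(add(SSZ, SSZ))
  [2] S(S(add(SZ, SSZ)))

Answer: after 2 steps: S(S(add(SZ, SSZ)))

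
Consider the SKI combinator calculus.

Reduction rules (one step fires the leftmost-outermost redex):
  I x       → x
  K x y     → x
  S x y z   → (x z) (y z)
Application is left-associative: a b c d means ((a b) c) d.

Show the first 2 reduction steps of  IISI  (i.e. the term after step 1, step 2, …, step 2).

Answer: after 2 steps: SI

Working:
  start: IISI
  →1  ISI
  →2  SI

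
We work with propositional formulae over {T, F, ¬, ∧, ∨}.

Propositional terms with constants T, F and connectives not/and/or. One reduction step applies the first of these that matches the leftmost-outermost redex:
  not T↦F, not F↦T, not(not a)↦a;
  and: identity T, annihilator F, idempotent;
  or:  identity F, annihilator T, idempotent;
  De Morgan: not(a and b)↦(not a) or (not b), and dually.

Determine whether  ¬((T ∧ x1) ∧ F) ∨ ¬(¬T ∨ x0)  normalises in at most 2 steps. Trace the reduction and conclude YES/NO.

  start: ¬((T ∧ x1) ∧ F) ∨ ¬(¬T ∨ x0)
  →1  (¬(T ∧ x1) ∨ ¬F) ∨ ¬(¬T ∨ x0)
  →2  ((¬T ∨ ¬x1) ∨ ¬F) ∨ ¬(¬T ∨ x0)

Answer: NO — after 2 steps the term is ((¬T ∨ ¬x1) ∨ ¬F) ∨ ¬(¬T ∨ x0), not yet normal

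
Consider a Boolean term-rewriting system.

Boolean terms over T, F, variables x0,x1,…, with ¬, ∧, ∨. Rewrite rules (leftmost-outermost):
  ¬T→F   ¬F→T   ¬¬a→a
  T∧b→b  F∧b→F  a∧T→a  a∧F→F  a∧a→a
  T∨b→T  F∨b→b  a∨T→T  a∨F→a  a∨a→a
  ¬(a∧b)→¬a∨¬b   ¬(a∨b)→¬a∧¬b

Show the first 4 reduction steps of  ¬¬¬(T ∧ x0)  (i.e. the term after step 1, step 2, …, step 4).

Answer: after 4 steps: ¬x0

Working:
  start: ¬¬¬(T ∧ x0)
  step 1: ¬(T ∧ x0)
  step 2: ¬T ∨ ¬x0
  step 3: F ∨ ¬x0
  step 4: ¬x0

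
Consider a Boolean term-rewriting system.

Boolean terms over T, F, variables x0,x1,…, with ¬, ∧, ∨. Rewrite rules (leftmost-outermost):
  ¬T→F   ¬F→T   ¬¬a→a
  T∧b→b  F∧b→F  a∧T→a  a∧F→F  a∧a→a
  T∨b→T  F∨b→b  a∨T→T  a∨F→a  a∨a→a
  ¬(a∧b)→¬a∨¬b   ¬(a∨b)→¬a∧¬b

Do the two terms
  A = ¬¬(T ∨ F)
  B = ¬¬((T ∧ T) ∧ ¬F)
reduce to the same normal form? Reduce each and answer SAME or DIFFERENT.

Answer: SAME — A ⇓ T, B ⇓ T

Reduction:
Term A:
  start: ¬¬(T ∨ F)
  step 1: T ∨ F
  step 2: T

Term B:
  start: ¬¬((T ∧ T) ∧ ¬F)
  step 1: (T ∧ T) ∧ ¬F
  step 2: T ∧ ¬F
  step 3: ¬F
  step 4: T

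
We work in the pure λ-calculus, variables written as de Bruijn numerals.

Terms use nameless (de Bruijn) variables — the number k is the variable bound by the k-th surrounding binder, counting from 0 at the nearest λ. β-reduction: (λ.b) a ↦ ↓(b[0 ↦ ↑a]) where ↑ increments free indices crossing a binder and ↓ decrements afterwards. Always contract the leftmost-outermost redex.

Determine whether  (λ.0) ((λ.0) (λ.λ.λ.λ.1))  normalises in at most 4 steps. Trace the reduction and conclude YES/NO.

  start: (λ.0) ((λ.0) (λ.λ.λ.λ.1))
  [1] (λ.0) (λ.λ.λ.λ.1)
  [2] λ.λ.λ.λ.1

Answer: YES — reaches normal form λ.λ.λ.λ.1 in 2 ≤ 4 steps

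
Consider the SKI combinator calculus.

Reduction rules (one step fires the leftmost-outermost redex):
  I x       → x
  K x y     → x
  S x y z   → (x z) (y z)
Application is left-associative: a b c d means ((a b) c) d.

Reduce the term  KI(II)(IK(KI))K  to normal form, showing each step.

  start: KI(II)(IK(KI))K
  step 1: I(IK(KI))K
  step 2: IK(KI)K
  step 3: K(KI)K
  step 4: KI

Answer: normal form = KI  (in 4 steps)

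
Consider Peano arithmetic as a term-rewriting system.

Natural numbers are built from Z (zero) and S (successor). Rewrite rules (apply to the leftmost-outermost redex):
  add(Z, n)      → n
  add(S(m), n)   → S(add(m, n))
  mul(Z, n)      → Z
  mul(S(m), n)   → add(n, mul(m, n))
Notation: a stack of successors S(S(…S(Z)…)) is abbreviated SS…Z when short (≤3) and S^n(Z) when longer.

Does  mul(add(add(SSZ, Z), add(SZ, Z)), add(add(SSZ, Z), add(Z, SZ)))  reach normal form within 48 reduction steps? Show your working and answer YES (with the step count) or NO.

  start: mul(add(add(SSZ, Z), add(SZ, Z)), add(add(SSZ, Z), add(Z, SZ)))
  →1  mul(add(S(add(SZ, Z)), add(SZ, Z)), add(add(SSZ, Z), add(Z, SZ)))
  →2  mul(S(add(add(SZ, Z), add(SZ, Z))), add(add(SSZ, Z), add(Z, SZ)))
  →3  add(add(add(SSZ, Z), add(Z, SZ)), mul(add(add(SZ, Z), add(SZ, Z)), add(add(SSZ, Z), add(Z, SZ))))
  →4  add(add(S(add(SZ, Z)), add(Z, SZ)), mul(add(add(SZ, Z), add(SZ, Z)), add(add(SSZ, Z), add(Z, SZ))))
  →5  add(S(add(add(SZ, Z), add(Z, SZ))), mul(add(add(SZ, Z), add(SZ, Z)), add(add(SSZ, Z), add(Z, SZ))))
  →6  S(add(add(add(SZ, Z), add(Z, SZ)), mul(add(add(SZ, Z), add(SZ, Z)), add(add(SSZ, Z), add(Z, SZ)))))
  →7  S(add(add(S(add(Z, Z)), add(Z, SZ)), mul(add(add(SZ, Z), add(SZ, Z)), add(add(SSZ, Z), add(Z, SZ)))))
  →8  S(add(S(add(add(Z, Z), add(Z, SZ))), mul(add(add(SZ, Z), add(SZ, Z)), add(add(SSZ, Z), add(Z, SZ)))))
  →9  S(S(add(add(add(Z, Z), add(Z, SZ)), mul(add(add(SZ, Z), add(SZ, Z)), add(add(SSZ, Z), add(Z, SZ))))))
  →10  S(S(add(add(Z, add(Z, SZ)), mul(add(add(SZ, Z), add(SZ, Z)), add(add(SSZ, Z), add(Z, SZ))))))
  →11  S(S(add(add(Z, SZ), mul(add(add(SZ, Z), add(SZ, Z)), add(add(SSZ, Z), add(Z, SZ))))))
  →12  S(S(add(SZ, mul(add(add(SZ, Z), add(SZ, Z)), add(add(SSZ, Z), add(Z, SZ))))))
  →13  S(S(S(add(Z, mul(add(add(SZ, Z), add(SZ, Z)), add(add(SSZ, Z), add(Z, SZ)))))))
  →14  S(S(S(mul(add(add(SZ, Z), add(SZ, Z)), add(add(SSZ, Z), add(Z, SZ))))))
  →15  S(S(S(mul(add(S(add(Z, Z)), add(SZ, Z)), add(add(SSZ, Z), add(Z, SZ))))))
  →16  S(S(S(mul(S(add(add(Z, Z), add(SZ, Z))), add(add(SSZ, Z), add(Z, SZ))))))
  →17  S(S(S(add(add(add(SSZ, Z), add(Z, SZ)), mul(add(add(Z, Z), add(SZ, Z)), add(add(SSZ, Z), add(Z, SZ)))))))
  →18  S(S(S(add(add(S(add(SZ, Z)), add(Z, SZ)), mul(add(add(Z, Z), add(SZ, Z)), add(add(SSZ, Z), add(Z, SZ)))))))
  →19  S(S(S(add(S(add(add(SZ, Z), add(Z, SZ))), mul(add(add(Z, Z), add(SZ, Z)), add(add(SSZ, Z), add(Z, SZ)))))))
  →20  S(S(S(S(add(add(add(SZ, Z), add(Z, SZ)), mul(add(add(Z, Z), add(SZ, Z)), add(add(SSZ, Z), add(Z, SZ))))))))
  →21  S(S(S(S(add(add(S(add(Z, Z)), add(Z, SZ)), mul(add(add(Z, Z), add(SZ, Z)), add(add(SSZ, Z), add(Z, SZ))))))))
  →22  S(S(S(S(add(S(add(add(Z, Z), add(Z, SZ))), mul(add(add(Z, Z), add(SZ, Z)), add(add(SSZ, Z), add(Z, SZ))))))))
  →23  S(S(S(S(S(add(add(add(Z, Z), add(Z, SZ)), mul(add(add(Z, Z), add(SZ, Z)), add(add(SSZ, Z), add(Z, SZ)))))))))
  →24  S(S(S(S(S(add(add(Z, add(Z, SZ)), mul(add(add(Z, Z), add(SZ, Z)), add(add(SSZ, Z), add(Z, SZ)))))))))
  →25  S(S(S(S(S(add(add(Z, SZ), mul(add(add(Z, Z), add(SZ, Z)), add(add(SSZ, Z), add(Z, SZ)))))))))
  →26  S(S(S(S(S(add(SZ, mul(add(add(Z, Z), add(SZ, Z)), add(add(SSZ, Z), add(Z, SZ)))))))))
  →27  S(S(S(S(S(S(add(Z, mul(add(add(Z, Z), add(SZ, Z)), add(add(SSZ, Z), add(Z, SZ))))))))))
  →28  S(S(S(S(S(S(mul(add(add(Z, Z), add(SZ, Z)), add(add(SSZ, Z), add(Z, SZ)))))))))
  →29  S(S(S(S(S(S(mul(add(Z, add(SZ, Z)), add(add(SSZ, Z), add(Z, SZ)))))))))
  →30  S(S(S(S(S(S(mul(add(SZ, Z), add(add(SSZ, Z), add(Z, SZ)))))))))
  →31  S(S(S(S(S(S(mul(S(add(Z, Z)), add(add(SSZ, Z), add(Z, SZ)))))))))
  →32  S(S(S(S(S(S(add(add(add(SSZ, Z), add(Z, SZ)), mul(add(Z, Z), add(add(SSZ, Z), add(Z, SZ))))))))))
  →33  S(S(S(S(S(S(add(add(S(add(SZ, Z)), add(Z, SZ)), mul(add(Z, Z), add(add(SSZ, Z), add(Z, SZ))))))))))
  →34  S(S(S(S(S(S(add(S(add(add(SZ, Z), add(Z, SZ))), mul(add(Z, Z), add(add(SSZ, Z), add(Z, SZ))))))))))
  →35  S(S(S(S(S(S(S(add(add(add(SZ, Z), add(Z, SZ)), mul(add(Z, Z), add(add(SSZ, Z), add(Z, SZ)))))))))))
  →36  S(S(S(S(S(S(S(add(add(S(add(Z, Z)), add(Z, SZ)), mul(add(Z, Z), add(add(SSZ, Z), add(Z, SZ)))))))))))
  →37  S(S(S(S(S(S(S(add(S(add(add(Z, Z), add(Z, SZ))), mul(add(Z, Z), add(add(SSZ, Z), add(Z, SZ)))))))))))
  →38  S(S(S(S(S(S(S(S(add(add(add(Z, Z), add(Z, SZ)), mul(add(Z, Z), add(add(SSZ, Z), add(Z, SZ))))))))))))
  →39  S(S(S(S(S(S(S(S(add(add(Z, add(Z, SZ)), mul(add(Z, Z), add(add(SSZ, Z), add(Z, SZ))))))))))))
  →40  S(S(S(S(S(S(S(S(add(add(Z, SZ), mul(add(Z, Z), add(add(SSZ, Z), add(Z, SZ))))))))))))
  →41  S(S(S(S(S(S(S(S(add(SZ, mul(add(Z, Z), add(add(SSZ, Z), add(Z, SZ))))))))))))
  →42  S(S(S(S(S(S(S(S(S(add(Z, mul(add(Z, Z), add(add(SSZ, Z), add(Z, SZ)))))))))))))
  →43  S(S(S(S(S(S(S(S(S(mul(add(Z, Z), add(add(SSZ, Z), add(Z, SZ))))))))))))
  →44  S(S(S(S(S(S(S(S(S(mul(Z, add(add(SSZ, Z), add(Z, SZ))))))))))))
  →45  S^9(Z)

Answer: YES — reaches normal form S^9(Z) in 45 ≤ 48 steps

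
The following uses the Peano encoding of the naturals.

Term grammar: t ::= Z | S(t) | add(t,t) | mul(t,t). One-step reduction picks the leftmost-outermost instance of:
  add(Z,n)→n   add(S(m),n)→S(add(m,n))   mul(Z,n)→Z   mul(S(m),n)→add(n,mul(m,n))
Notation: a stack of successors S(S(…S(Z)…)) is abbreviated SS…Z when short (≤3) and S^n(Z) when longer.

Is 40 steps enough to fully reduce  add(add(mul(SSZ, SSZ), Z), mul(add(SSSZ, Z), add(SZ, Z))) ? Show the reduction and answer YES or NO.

  start: add(add(mul(SSZ, SSZ), Z), mul(add(SSSZ, Z), add(SZ, Z)))
  step 1: add(add(add(SSZ, mul(SZ, SSZ)), Z), mul(add(SSSZ, Z), add(SZ, Z)))
  step 2: add(add(S(add(SZ, mul(SZ, SSZ))), Z), mul(add(SSSZ, Z), add(SZ, Z)))
  step 3: add(S(add(add(SZ, mul(SZ, SSZ)), Z)), mul(add(SSSZ, Z), add(SZ, Z)))
  step 4: S(add(add(add(SZ, mul(SZ, SSZ)), Z), mul(add(SSSZ, Z), add(SZ, Z))))
  step 5: S(add(add(S(add(Z, mul(SZ, SSZ))), Z), mul(add(SSSZ, Z), add(SZ, Z))))
  step 6: S(add(S(add(add(Z, mul(SZ, SSZ)), Z)), mul(add(SSSZ, Z), add(SZ, Z))))
  step 7: S(S(add(add(add(Z, mul(SZ, SSZ)), Z), mul(add(SSSZ, Z), add(SZ, Z)))))
  step 8: S(S(add(add(mul(SZ, SSZ), Z), mul(add(SSSZ, Z), add(SZ, Z)))))
  step 9: S(S(add(add(add(SSZ, mul(Z, SSZ)), Z), mul(add(SSSZ, Z), add(SZ, Z)))))
  step 10: S(S(add(add(S(add(SZ, mul(Z, SSZ))), Z), mul(add(SSSZ, Z), add(SZ, Z)))))
  step 11: S(S(add(S(add(add(SZ, mul(Z, SSZ)), Z)), mul(add(SSSZ, Z), add(SZ, Z)))))
  step 12: S(S(S(add(add(add(SZ, mul(Z, SSZ)), Z), mul(add(SSSZ, Z), add(SZ, Z))))))
  step 13: S(S(S(add(add(S(add(Z, mul(Z, SSZ))), Z), mul(add(SSSZ, Z), add(SZ, Z))))))
  step 14: S(S(S(add(S(add(add(Z, mul(Z, SSZ)), Z)), mul(add(SSSZ, Z), add(SZ, Z))))))
  step 15: S(S(S(S(add(add(add(Z, mul(Z, SSZ)), Z), mul(add(SSSZ, Z), add(SZ, Z)))))))
  step 16: S(S(S(S(add(add(mul(Z, SSZ), Z), mul(add(SSSZ, Z), add(SZ, Z)))))))
  step 17: S(S(S(S(add(add(Z, Z), mul(add(SSSZ, Z), add(SZ, Z)))))))
  step 18: S(S(S(S(add(Z, mul(add(SSSZ, Z), add(SZ, Z)))))))
  step 19: S(S(S(S(mul(add(SSSZ, Z), add(SZ, Z))))))
  step 20: S(S(S(S(mul(S(add(SSZ, Z)), add(SZ, Z))))))
  step 21: S(S(S(S(add(add(SZ, Z), mul(add(SSZ, Z), add(SZ, Z)))))))
  step 22: S(S(S(S(add(S(add(Z, Z)), mul(add(SSZ, Z), add(SZ, Z)))))))
  step 23: S(S(S(S(S(add(add(Z, Z), mul(add(SSZ, Z), add(SZ, Z))))))))
  step 24: S(S(S(S(S(add(Z, mul(add(SSZ, Z), add(SZ, Z))))))))
  step 25: S(S(S(S(S(mul(add(SSZ, Z), add(SZ, Z)))))))
  step 26: S(S(S(S(S(mul(S(add(SZ, Z)), add(SZ, Z)))))))
  step 27: S(S(S(S(S(add(add(SZ, Z), mul(add(SZ, Z), add(SZ, Z))))))))
  step 28: S(S(S(S(S(add(S(add(Z, Z)), mul(add(SZ, Z), add(SZ, Z))))))))
  step 29: S(S(S(S(S(S(add(add(Z, Z), mul(add(SZ, Z), add(SZ, Z)))))))))
  step 30: S(S(S(S(S(S(add(Z, mul(add(SZ, Z), add(SZ, Z)))))))))
  step 31: S(S(S(S(S(S(mul(add(SZ, Z), add(SZ, Z))))))))
  step 32: S(S(S(S(S(S(mul(S(add(Z, Z)), add(SZ, Z))))))))
  step 33: S(S(S(S(S(S(add(add(SZ, Z), mul(add(Z, Z), add(SZ, Z)))))))))
  step 34: S(S(S(S(S(S(add(S(add(Z, Z)), mul(add(Z, Z), add(SZ, Z)))))))))
  step 35: S(S(S(S(S(S(S(add(add(Z, Z), mul(add(Z, Z), add(SZ, Z))))))))))
  step 36: S(S(S(S(S(S(S(add(Z, mul(add(Z, Z), add(SZ, Z))))))))))
  step 37: S(S(S(S(S(S(S(mul(add(Z, Z), add(SZ, Z)))))))))
  step 38: S(S(S(S(S(S(S(mul(Z, add(SZ, Z)))))))))
  step 39: S^7(Z)

Answer: YES — reaches normal form S^7(Z) in 39 ≤ 40 steps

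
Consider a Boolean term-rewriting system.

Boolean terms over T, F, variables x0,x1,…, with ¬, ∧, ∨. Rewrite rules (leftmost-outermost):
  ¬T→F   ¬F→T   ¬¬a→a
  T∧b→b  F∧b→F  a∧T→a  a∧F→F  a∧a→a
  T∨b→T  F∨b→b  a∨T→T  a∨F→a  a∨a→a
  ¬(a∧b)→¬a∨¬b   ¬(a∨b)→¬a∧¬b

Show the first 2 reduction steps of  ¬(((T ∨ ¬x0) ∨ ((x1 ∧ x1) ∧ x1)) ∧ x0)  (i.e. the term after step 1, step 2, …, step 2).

Answer: after 2 steps: (¬(T ∨ ¬x0) ∧ ¬((x1 ∧ x1) ∧ x1)) ∨ ¬x0

Reduction:
  start: ¬(((T ∨ ¬x0) ∨ ((x1 ∧ x1) ∧ x1)) ∧ x0)
  [1] ¬((T ∨ ¬x0) ∨ ((x1 ∧ x1) ∧ x1)) ∨ ¬x0
  [2] (¬(T ∨ ¬x0) ∧ ¬((x1 ∧ x1) ∧ x1)) ∨ ¬x0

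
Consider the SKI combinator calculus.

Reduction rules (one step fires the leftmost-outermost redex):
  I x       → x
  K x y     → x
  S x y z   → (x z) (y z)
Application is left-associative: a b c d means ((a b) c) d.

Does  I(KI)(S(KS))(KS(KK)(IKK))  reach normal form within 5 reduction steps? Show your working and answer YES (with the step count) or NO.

  start: I(KI)(S(KS))(KS(KK)(IKK))
  step 1: KI(S(KS))(KS(KK)(IKK))
  step 2: I(KS(KK)(IKK))
  step 3: KS(KK)(IKK)
  step 4: S(IKK)
  step 5: S(KK)

Answer: YES — reaches normal form S(KK) in 5 ≤ 5 steps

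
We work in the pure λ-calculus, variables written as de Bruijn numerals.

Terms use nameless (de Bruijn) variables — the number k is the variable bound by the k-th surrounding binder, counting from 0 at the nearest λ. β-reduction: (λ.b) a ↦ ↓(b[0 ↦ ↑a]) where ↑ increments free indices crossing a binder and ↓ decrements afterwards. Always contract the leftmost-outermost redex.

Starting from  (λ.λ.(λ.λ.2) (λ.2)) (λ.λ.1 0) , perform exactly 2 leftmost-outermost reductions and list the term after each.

Answer: after 2 steps: λ.λ.1

Working:
  start: (λ.λ.(λ.λ.2) (λ.2)) (λ.λ.1 0)
  [1] λ.(λ.λ.2) (λ.λ.λ.1 0)
  [2] λ.λ.1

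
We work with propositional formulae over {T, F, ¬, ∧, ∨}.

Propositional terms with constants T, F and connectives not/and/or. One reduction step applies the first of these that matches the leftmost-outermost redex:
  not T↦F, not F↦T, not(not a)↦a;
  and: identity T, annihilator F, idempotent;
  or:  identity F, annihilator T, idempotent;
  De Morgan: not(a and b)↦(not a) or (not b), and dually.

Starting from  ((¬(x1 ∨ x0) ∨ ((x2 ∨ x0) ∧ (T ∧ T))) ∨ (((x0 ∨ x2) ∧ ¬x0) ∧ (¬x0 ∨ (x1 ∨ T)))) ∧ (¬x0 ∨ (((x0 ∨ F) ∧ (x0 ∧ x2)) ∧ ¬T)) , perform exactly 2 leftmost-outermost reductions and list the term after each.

  start: ((¬(x1 ∨ x0) ∨ ((x2 ∨ x0) ∧ (T ∧ T))) ∨ (((x0 ∨ x2) ∧ ¬x0) ∧ (¬x0 ∨ (x1 ∨ T)))) ∧ (¬x0 ∨ (((x0 ∨ F) ∧ (x0 ∧ x2)) ∧ ¬T))
  [1] (((¬x1 ∧ ¬x0) ∨ ((x2 ∨ x0) ∧ (T ∧ T))) ∨ (((x0 ∨ x2) ∧ ¬x0) ∧ (¬x0 ∨ (x1 ∨ T)))) ∧ (¬x0 ∨ (((x0 ∨ F) ∧ (x0 ∧ x2)) ∧ ¬T))
  [2] (((¬x1 ∧ ¬x0) ∨ ((x2 ∨ x0) ∧ T)) ∨ (((x0 ∨ x2) ∧ ¬x0) ∧ (¬x0 ∨ (x1 ∨ T)))) ∧ (¬x0 ∨ (((x0 ∨ F) ∧ (x0 ∧ x2)) ∧ ¬T))

Answer: after 2 steps: (((¬x1 ∧ ¬x0) ∨ ((x2 ∨ x0) ∧ T)) ∨ (((x0 ∨ x2) ∧ ¬x0) ∧ (¬x0 ∨ (x1 ∨ T)))) ∧ (¬x0 ∨ (((x0 ∨ F) ∧ (x0 ∧ x2)) ∧ ¬T))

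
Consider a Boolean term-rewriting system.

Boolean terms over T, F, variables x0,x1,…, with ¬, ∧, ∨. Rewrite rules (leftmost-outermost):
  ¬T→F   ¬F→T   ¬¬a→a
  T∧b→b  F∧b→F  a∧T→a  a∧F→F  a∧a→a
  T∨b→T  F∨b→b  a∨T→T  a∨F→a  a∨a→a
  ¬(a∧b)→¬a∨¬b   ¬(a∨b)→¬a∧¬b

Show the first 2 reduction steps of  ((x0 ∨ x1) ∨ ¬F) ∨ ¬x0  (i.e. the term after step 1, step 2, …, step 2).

  start: ((x0 ∨ x1) ∨ ¬F) ∨ ¬x0
  →1  ((x0 ∨ x1) ∨ T) ∨ ¬x0
  →2  T ∨ ¬x0

Answer: after 2 steps: T ∨ ¬x0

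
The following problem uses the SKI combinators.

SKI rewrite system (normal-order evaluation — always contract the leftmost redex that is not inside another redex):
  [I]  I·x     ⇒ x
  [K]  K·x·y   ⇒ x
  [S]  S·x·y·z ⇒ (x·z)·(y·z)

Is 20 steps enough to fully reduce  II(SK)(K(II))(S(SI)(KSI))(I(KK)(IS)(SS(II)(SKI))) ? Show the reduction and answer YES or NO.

  start: II(SK)(K(II))(S(SI)(KSI))(I(KK)(IS)(SS(II)(SKI)))
  step 1: I(SK)(K(II))(S(SI)(KSI))(I(KK)(IS)(SS(II)(SKI)))
  step 2: SK(K(II))(S(SI)(KSI))(I(KK)(IS)(SS(II)(SKI)))
  step 3: K(S(SI)(KSI))(K(II)(S(SI)(KSI)))(I(KK)(IS)(SS(II)(SKI)))
  step 4: S(SI)(KSI)(I(KK)(IS)(SS(II)(SKI)))
  step 5: SI(I(KK)(IS)(SS(II)(SKI)))(KSI(I(KK)(IS)(SS(II)(SKI))))
  step 6: I(KSI(I(KK)(IS)(SS(II)(SKI))))(I(KK)(IS)(SS(II)(SKI))(KSI(I(KK)(IS)(SS(II)(SKI)))))
  step 7: KSI(I(KK)(IS)(SS(II)(SKI)))(I(KK)(IS)(SS(II)(SKI))(KSI(I(KK)(IS)(SS(II)(SKI)))))
  step 8: S(I(KK)(IS)(SS(II)(SKI)))(I(KK)(IS)(SS(II)(SKI))(KSI(I(KK)(IS)(SS(II)(SKI)))))
  step 9: S(KK(IS)(SS(II)(SKI)))(I(KK)(IS)(SS(II)(SKI))(KSI(I(KK)(IS)(SS(II)(SKI)))))
  step 10: S(K(SS(II)(SKI)))(I(KK)(IS)(SS(II)(SKI))(KSI(I(KK)(IS)(SS(II)(SKI)))))
  step 11: S(K(S(SKI)(II(SKI))))(I(KK)(IS)(SS(II)(SKI))(KSI(I(KK)(IS)(SS(II)(SKI)))))
  step 12: S(K(S(SKI)(I(SKI))))(I(KK)(IS)(SS(II)(SKI))(KSI(I(KK)(IS)(SS(II)(SKI)))))
  step 13: S(K(S(SKI)(SKI)))(I(KK)(IS)(SS(II)(SKI))(KSI(I(KK)(IS)(SS(II)(SKI)))))
  step 14: S(K(S(SKI)(SKI)))(KK(IS)(SS(II)(SKI))(KSI(I(KK)(IS)(SS(II)(SKI)))))
  step 15: S(K(S(SKI)(SKI)))(K(SS(II)(SKI))(KSI(I(KK)(IS)(SS(II)(SKI)))))
  step 16: S(K(S(SKI)(SKI)))(SS(II)(SKI))
  step 17: S(K(S(SKI)(SKI)))(S(SKI)(II(SKI)))
  step 18: S(K(S(SKI)(SKI)))(S(SKI)(I(SKI)))
  step 19: S(K(S(SKI)(SKI)))(S(SKI)(SKI))

Answer: YES — reaches normal form S(K(S(SKI)(SKI)))(S(SKI)(SKI)) in 19 ≤ 20 steps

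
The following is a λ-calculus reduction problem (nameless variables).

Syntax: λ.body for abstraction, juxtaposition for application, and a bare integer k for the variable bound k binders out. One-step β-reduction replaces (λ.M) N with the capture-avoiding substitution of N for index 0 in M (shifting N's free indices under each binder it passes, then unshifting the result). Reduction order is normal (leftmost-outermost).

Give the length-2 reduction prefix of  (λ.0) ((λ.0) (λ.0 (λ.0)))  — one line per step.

  start: (λ.0) ((λ.0) (λ.0 (λ.0)))
  step 1: (λ.0) (λ.0 (λ.0))
  step 2: λ.0 (λ.0)

Answer: after 2 steps: λ.0 (λ.0)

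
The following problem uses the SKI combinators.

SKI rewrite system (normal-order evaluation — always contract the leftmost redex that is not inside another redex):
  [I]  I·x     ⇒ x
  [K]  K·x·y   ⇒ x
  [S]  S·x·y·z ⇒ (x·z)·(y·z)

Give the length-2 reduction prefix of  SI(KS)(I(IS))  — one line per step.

  start: SI(KS)(I(IS))
  [1] I(I(IS))(KS(I(IS)))
  [2] I(IS)(KS(I(IS)))

Answer: after 2 steps: I(IS)(KS(I(IS)))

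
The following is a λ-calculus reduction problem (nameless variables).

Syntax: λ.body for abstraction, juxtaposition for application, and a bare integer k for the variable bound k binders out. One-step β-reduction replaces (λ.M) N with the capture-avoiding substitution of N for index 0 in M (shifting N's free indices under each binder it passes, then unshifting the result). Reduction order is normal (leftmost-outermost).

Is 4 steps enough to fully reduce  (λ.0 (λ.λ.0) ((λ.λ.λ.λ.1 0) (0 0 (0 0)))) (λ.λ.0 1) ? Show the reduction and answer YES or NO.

Answer: NO — after 4 steps the term is (λ.λ.λ.1 0) (λ.λ.0), not yet normal

Reduction:
  start: (λ.0 (λ.λ.0) ((λ.λ.λ.λ.1 0) (0 0 (0 0)))) (λ.λ.0 1)
  [1] (λ.λ.0 1) (λ.λ.0) ((λ.λ.λ.λ.1 0) ((λ.λ.0 1) (λ.λ.0 1) ((λ.λ.0 1) (λ.λ.0 1))))
  [2] (λ.0 (λ.λ.0)) ((λ.λ.λ.λ.1 0) ((λ.λ.0 1) (λ.λ.0 1) ((λ.λ.0 1) (λ.λ.0 1))))
  [3] (λ.λ.λ.λ.1 0) ((λ.λ.0 1) (λ.λ.0 1) ((λ.λ.0 1) (λ.λ.0 1))) (λ.λ.0)
  [4] (λ.λ.λ.1 0) (λ.λ.0)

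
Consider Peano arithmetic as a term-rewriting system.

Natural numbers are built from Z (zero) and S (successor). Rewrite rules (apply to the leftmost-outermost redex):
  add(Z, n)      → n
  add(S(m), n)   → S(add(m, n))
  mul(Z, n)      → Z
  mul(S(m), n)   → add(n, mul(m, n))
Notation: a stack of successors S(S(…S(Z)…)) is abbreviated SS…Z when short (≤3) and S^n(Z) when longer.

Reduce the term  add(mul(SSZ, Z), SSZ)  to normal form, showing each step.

Answer: normal form = SSZ  (in 6 steps)

Derivation:
  start: add(mul(SSZ, Z), SSZ)
  [1] add(add(Z, mul(SZ, Z)), SSZ)
  [2] add(mul(SZ, Z), SSZ)
  [3] add(add(Z, mul(Z, Z)), SSZ)
  [4] add(mul(Z, Z), SSZ)
  [5] add(Z, SSZ)
  [6] SSZ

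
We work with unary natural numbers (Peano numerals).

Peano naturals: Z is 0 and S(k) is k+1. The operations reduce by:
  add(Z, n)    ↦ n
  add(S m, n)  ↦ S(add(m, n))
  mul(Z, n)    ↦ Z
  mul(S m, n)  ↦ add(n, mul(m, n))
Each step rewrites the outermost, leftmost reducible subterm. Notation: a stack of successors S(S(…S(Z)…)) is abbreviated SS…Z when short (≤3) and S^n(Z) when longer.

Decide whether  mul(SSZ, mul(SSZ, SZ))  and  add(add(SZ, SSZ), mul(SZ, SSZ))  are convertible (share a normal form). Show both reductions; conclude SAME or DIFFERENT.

Term A:
  start: mul(SSZ, mul(SSZ, SZ))
  step 1: add(mul(SSZ, SZ), mul(SZ, mul(SSZ, SZ)))
  step 2: add(add(SZ, mul(SZ, SZ)), mul(SZ, mul(SSZ, SZ)))
  step 3: add(S(add(Z, mul(SZ, SZ))), mul(SZ, mul(SSZ, SZ)))
  step 4: S(add(add(Z, mul(SZ, SZ)), mul(SZ, mul(SSZ, SZ))))
  step 5: S(add(mul(SZ, SZ), mul(SZ, mul(SSZ, SZ))))
  step 6: S(add(add(SZ, mul(Z, SZ)), mul(SZ, mul(SSZ, SZ))))
  step 7: S(add(S(add(Z, mul(Z, SZ))), mul(SZ, mul(SSZ, SZ))))
  step 8: S(S(add(add(Z, mul(Z, SZ)), mul(SZ, mul(SSZ, SZ)))))
  step 9: S(S(add(mul(Z, SZ), mul(SZ, mul(SSZ, SZ)))))
  step 10: S(S(add(Z, mul(SZ, mul(SSZ, SZ)))))
  step 11: S(S(mul(SZ, mul(SSZ, SZ))))
  step 12: S(S(add(mul(SSZ, SZ), mul(Z, mul(SSZ, SZ)))))
  step 13: S(S(add(add(SZ, mul(SZ, SZ)), mul(Z, mul(SSZ, SZ)))))
  step 14: S(S(add(S(add(Z, mul(SZ, SZ))), mul(Z, mul(SSZ, SZ)))))
  step 15: S(S(S(add(add(Z, mul(SZ, SZ)), mul(Z, mul(SSZ, SZ))))))
  step 16: S(S(S(add(mul(SZ, SZ), mul(Z, mul(SSZ, SZ))))))
  step 17: S(S(S(add(add(SZ, mul(Z, SZ)), mul(Z, mul(SSZ, SZ))))))
  step 18: S(S(S(add(S(add(Z, mul(Z, SZ))), mul(Z, mul(SSZ, SZ))))))
  step 19: S(S(S(S(add(add(Z, mul(Z, SZ)), mul(Z, mul(SSZ, SZ)))))))
  step 20: S(S(S(S(add(mul(Z, SZ), mul(Z, mul(SSZ, SZ)))))))
  step 21: S(S(S(S(add(Z, mul(Z, mul(SSZ, SZ)))))))
  step 22: S(S(S(S(mul(Z, mul(SSZ, SZ))))))
  step 23: S^4(Z)

Term B:
  start: add(add(SZ, SSZ), mul(SZ, SSZ))
  step 1: add(S(add(Z, SSZ)), mul(SZ, SSZ))
  step 2: S(add(add(Z, SSZ), mul(SZ, SSZ)))
  step 3: S(add(SSZ, mul(SZ, SSZ)))
  step 4: S(S(add(SZ, mul(SZ, SSZ))))
  step 5: S(S(S(add(Z, mul(SZ, SSZ)))))
  step 6: S(S(S(mul(SZ, SSZ))))
  step 7: S(S(S(add(SSZ, mul(Z, SSZ)))))
  step 8: S(S(S(S(add(SZ, mul(Z, SSZ))))))
  step 9: S(S(S(S(S(add(Z, mul(Z, SSZ)))))))
  step 10: S(S(S(S(S(mul(Z, SSZ))))))
  step 11: S^5(Z)

Answer: DIFFERENT — A ⇓ S^4(Z), B ⇓ S^5(Z)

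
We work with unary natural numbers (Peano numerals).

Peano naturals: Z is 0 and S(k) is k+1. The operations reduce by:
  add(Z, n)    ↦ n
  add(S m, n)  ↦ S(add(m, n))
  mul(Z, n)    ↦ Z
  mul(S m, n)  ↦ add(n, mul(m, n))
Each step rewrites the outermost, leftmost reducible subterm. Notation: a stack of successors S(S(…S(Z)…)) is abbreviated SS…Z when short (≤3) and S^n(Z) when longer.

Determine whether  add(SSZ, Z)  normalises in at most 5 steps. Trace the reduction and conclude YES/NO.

Answer: YES — reaches normal form SSZ in 3 ≤ 5 steps

Working:
  start: add(SSZ, Z)
  →1  S(add(SZ, Z))
  →2  S(S(add(Z, Z)))
  →3  SSZ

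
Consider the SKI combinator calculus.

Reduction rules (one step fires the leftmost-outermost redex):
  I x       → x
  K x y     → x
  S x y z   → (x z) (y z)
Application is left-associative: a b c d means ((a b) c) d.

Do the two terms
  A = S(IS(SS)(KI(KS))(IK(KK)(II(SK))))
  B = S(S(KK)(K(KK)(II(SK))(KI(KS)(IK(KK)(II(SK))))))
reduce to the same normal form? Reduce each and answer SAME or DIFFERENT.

Answer: SAME — A ⇓ S(S(KK)K), B ⇓ S(S(KK)K)

Working:
Term A:
  start: S(IS(SS)(KI(KS))(IK(KK)(II(SK))))
  step 1: S(S(SS)(KI(KS))(IK(KK)(II(SK))))
  step 2: S(SS(IK(KK)(II(SK)))(KI(KS)(IK(KK)(II(SK)))))
  step 3: S(S(KI(KS)(IK(KK)(II(SK))))(IK(KK)(II(SK))(KI(KS)(IK(KK)(II(SK))))))
  step 4: S(S(I(IK(KK)(II(SK))))(IK(KK)(II(SK))(KI(KS)(IK(KK)(II(SK))))))
  step 5: S(S(IK(KK)(II(SK)))(IK(KK)(II(SK))(KI(KS)(IK(KK)(II(SK))))))
  step 6: S(S(K(KK)(II(SK)))(IK(KK)(II(SK))(KI(KS)(IK(KK)(II(SK))))))
  step 7: S(S(KK)(IK(KK)(II(SK))(KI(KS)(IK(KK)(II(SK))))))
  step 8: S(S(KK)(K(KK)(II(SK))(KI(KS)(IK(KK)(II(SK))))))
  step 9: S(S(KK)(KK(KI(KS)(IK(KK)(II(SK))))))
  step 10: S(S(KK)K)

Term B:
  start: S(S(KK)(K(KK)(II(SK))(KI(KS)(IK(KK)(II(SK))))))
  step 1: S(S(KK)(KK(KI(KS)(IK(KK)(II(SK))))))
  step 2: S(S(KK)K)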